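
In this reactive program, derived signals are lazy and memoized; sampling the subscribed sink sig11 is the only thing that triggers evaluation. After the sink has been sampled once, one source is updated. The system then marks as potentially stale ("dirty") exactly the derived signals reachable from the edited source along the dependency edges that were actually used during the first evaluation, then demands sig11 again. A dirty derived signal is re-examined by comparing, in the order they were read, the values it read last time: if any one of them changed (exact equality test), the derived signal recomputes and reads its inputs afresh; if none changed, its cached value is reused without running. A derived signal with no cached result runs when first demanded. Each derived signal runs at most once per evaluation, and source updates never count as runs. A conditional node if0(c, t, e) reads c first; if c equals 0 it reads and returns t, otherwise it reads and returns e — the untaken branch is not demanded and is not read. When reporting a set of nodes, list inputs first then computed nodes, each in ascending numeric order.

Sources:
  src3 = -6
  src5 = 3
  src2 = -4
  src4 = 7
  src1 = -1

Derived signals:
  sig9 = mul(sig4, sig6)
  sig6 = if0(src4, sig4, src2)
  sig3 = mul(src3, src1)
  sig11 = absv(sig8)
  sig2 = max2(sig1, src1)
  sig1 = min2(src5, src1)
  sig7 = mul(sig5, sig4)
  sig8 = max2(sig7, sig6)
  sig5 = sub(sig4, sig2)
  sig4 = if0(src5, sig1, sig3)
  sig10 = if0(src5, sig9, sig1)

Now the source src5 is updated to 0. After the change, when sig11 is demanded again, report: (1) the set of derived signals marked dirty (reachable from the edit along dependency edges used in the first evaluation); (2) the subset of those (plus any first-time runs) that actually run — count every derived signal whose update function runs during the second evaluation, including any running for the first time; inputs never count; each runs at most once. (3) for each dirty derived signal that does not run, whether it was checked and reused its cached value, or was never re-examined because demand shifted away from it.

First demand of the output computes:
  sig1 = min2(3, -1) = -1
  sig2 = max2(-1, -1) = -1
  sig3 = mul(-6, -1) = 6
  sig4 = if0(src5=3 -> else branch sig3) = 6
  sig5 = sub(6, -1) = 7
  sig6 = if0(src4=7 -> else branch src2) = -4
  sig7 = mul(7, 6) = 42
  sig8 = max2(42, -4) = 42
  sig11 = absv(42) = 42

After the edit, cleaning proceeds:
  sig1: a read changed (src5 3->0) — executes, giving -1 — identical to its old value.
  sig2: dirty, but its reads are unchanged (sig1 unchanged, src1 unchanged); cached -1 stands.
  sig4: a read changed (src5 3->0) — executes, giving -1.
  sig5: a read changed (sig4 6->-1) — executes, giving 0.
  sig7: a read changed (sig5 7->0; sig4 6->-1) — executes, giving 0.
  sig8: a read changed (sig7 42->0) — executes, giving 0.
  sig11: a read changed (sig8 42->0) — executes, giving 0.

Note where the cutoff bites: sig2 is checked, finds nothing changed, and keeps its cache.

The edit dirties: sig1, sig2, sig4, sig5, sig7, sig8, sig11.
6 derived signals run: sig1, sig4, sig5, sig7, sig8, sig11.
Cache hits after checking: sig2.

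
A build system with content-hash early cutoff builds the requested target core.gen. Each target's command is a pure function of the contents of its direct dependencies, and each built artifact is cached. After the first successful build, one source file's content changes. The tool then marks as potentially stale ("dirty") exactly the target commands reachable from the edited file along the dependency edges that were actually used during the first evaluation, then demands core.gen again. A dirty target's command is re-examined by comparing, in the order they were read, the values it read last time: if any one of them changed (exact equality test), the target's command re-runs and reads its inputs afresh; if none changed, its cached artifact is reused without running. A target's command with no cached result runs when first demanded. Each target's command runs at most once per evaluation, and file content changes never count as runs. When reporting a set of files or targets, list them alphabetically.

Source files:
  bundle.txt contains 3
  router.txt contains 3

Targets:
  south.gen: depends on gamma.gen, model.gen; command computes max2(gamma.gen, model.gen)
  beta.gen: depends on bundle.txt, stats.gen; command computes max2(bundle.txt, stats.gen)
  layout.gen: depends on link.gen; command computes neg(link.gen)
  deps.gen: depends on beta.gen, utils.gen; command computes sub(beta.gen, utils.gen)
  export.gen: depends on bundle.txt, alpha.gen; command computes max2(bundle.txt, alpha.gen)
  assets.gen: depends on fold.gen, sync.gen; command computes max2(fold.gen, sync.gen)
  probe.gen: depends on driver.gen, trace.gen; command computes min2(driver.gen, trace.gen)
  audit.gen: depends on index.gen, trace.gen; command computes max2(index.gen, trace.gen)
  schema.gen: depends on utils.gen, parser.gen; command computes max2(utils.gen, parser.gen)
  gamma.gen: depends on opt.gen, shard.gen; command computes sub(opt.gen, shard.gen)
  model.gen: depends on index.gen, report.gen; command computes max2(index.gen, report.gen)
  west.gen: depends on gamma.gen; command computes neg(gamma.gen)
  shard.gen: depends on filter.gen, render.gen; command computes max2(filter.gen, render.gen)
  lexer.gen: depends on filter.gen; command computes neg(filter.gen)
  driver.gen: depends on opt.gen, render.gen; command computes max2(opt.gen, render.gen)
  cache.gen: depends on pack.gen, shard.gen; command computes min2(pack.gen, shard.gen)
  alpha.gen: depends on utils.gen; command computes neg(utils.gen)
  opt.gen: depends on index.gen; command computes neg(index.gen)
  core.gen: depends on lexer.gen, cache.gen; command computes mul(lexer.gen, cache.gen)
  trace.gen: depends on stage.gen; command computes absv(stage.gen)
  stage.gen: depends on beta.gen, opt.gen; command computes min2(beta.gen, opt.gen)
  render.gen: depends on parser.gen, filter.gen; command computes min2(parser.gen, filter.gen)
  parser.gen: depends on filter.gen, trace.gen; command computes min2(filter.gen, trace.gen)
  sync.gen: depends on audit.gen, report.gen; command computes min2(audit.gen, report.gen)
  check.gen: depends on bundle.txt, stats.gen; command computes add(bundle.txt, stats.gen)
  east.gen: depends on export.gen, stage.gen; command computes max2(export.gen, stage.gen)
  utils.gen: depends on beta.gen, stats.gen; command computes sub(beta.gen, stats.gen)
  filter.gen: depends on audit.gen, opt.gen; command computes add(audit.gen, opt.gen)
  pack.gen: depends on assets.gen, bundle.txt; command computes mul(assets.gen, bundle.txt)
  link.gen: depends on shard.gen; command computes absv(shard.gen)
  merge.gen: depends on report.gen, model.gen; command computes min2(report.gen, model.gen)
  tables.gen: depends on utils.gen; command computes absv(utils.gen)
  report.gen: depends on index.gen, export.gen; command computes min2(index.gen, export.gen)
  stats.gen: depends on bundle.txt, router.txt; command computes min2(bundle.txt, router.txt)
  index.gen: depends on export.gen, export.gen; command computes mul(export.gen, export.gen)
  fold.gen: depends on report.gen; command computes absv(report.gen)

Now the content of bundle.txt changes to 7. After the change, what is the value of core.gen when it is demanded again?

New value of core.gen: 0.
Key observation: the cutoff stops propagation at render.gen — its inputs' values are unchanged, so it reuses its cache.

First evaluation (everything demanded from the output):
  stats.gen = min2(3, 3) = 3
  beta.gen = max2(3, 3) = 3
  utils.gen = sub(3, 3) = 0
  alpha.gen = neg(0) = 0
  export.gen = max2(3, 0) = 3
  index.gen = mul(3, 3) = 9
  opt.gen = neg(9) = -9
  report.gen = min2(9, 3) = 3
  fold.gen = absv(3) = 3
  stage.gen = min2(3, -9) = -9
  trace.gen = absv(-9) = 9
  audit.gen = max2(9, 9) = 9
  filter.gen = add(9, -9) = 0
  lexer.gen = neg(0) = 0
  parser.gen = min2(0, 9) = 0
  render.gen = min2(0, 0) = 0
  shard.gen = max2(0, 0) = 0
  sync.gen = min2(9, 3) = 3
  assets.gen = max2(3, 3) = 3
  pack.gen = mul(3, 3) = 9
  cache.gen = min2(9, 0) = 0
  core.gen = mul(0, 0) = 0

Propagation after the edit:
  stats.gen: runs — bundle.txt 3->7; result 3 (same value as before).
  beta.gen: runs — bundle.txt 3->7; result 7.
  utils.gen: runs — beta.gen 3->7; result 4.
  alpha.gen: runs — utils.gen 0->4; result -4.
  export.gen: runs — bundle.txt 3->7; alpha.gen 0->-4; result 7.
  index.gen: runs — export.gen 3->7; export.gen 3->7; result 49.
  opt.gen: runs — index.gen 9->49; result -49.
  report.gen: runs — index.gen 9->49; export.gen 3->7; result 7.
  fold.gen: runs — report.gen 3->7; result 7.
  stage.gen: runs — beta.gen 3->7; opt.gen -9->-49; result -49.
  trace.gen: runs — stage.gen -9->-49; result 49.
  audit.gen: runs — index.gen 9->49; trace.gen 9->49; result 49.
  filter.gen: runs — audit.gen 9->49; opt.gen -9->-49; result 0 (same value as before).
  lexer.gen: checked — values it read are unchanged (filter.gen unchanged); reused cached 0 without running.
  parser.gen: runs — trace.gen 9->49; result 0 (same value as before).
  render.gen: checked — values it read are unchanged (parser.gen unchanged, filter.gen unchanged); reused cached 0 without running.
  shard.gen: checked — values it read are unchanged (filter.gen unchanged, render.gen unchanged); reused cached 0 without running.
  sync.gen: runs — audit.gen 9->49; report.gen 3->7; result 7.
  assets.gen: runs — fold.gen 3->7; sync.gen 3->7; result 7.
  pack.gen: runs — assets.gen 3->7; bundle.txt 3->7; result 49.
  cache.gen: runs — pack.gen 9->49; result 0 (same value as before).
  core.gen: checked — values it read are unchanged (lexer.gen unchanged, cache.gen unchanged); reused cached 0 without running.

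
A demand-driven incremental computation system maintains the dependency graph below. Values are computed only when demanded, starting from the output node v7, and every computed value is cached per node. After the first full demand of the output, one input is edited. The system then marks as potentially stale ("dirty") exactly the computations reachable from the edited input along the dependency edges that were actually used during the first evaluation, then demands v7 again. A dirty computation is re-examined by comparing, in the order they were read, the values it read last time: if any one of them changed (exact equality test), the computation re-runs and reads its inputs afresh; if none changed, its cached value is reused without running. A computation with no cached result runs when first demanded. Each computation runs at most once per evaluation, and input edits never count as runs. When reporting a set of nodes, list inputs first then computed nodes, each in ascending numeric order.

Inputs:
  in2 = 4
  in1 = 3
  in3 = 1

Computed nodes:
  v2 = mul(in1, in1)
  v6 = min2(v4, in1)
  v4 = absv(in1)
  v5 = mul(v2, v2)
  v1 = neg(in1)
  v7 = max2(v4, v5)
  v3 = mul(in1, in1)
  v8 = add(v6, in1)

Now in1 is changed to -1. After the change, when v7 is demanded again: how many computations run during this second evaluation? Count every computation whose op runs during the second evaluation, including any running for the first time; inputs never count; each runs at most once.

Computations that run: v2, v4, v5, v7 — 4 in total.

First evaluation (everything demanded from the output):
  v2 = mul(3, 3) = 9
  v4 = absv(3) = 3
  v5 = mul(9, 9) = 81
  v7 = max2(3, 81) = 81

Propagation after the edit:
  v2: runs — in1 3->-1; in1 3->-1; result 1.
  v4: runs — in1 3->-1; result 1.
  v5: runs — v2 9->1; v2 9->1; result 1.
  v7: runs — v4 3->1; v5 81->1; result 1.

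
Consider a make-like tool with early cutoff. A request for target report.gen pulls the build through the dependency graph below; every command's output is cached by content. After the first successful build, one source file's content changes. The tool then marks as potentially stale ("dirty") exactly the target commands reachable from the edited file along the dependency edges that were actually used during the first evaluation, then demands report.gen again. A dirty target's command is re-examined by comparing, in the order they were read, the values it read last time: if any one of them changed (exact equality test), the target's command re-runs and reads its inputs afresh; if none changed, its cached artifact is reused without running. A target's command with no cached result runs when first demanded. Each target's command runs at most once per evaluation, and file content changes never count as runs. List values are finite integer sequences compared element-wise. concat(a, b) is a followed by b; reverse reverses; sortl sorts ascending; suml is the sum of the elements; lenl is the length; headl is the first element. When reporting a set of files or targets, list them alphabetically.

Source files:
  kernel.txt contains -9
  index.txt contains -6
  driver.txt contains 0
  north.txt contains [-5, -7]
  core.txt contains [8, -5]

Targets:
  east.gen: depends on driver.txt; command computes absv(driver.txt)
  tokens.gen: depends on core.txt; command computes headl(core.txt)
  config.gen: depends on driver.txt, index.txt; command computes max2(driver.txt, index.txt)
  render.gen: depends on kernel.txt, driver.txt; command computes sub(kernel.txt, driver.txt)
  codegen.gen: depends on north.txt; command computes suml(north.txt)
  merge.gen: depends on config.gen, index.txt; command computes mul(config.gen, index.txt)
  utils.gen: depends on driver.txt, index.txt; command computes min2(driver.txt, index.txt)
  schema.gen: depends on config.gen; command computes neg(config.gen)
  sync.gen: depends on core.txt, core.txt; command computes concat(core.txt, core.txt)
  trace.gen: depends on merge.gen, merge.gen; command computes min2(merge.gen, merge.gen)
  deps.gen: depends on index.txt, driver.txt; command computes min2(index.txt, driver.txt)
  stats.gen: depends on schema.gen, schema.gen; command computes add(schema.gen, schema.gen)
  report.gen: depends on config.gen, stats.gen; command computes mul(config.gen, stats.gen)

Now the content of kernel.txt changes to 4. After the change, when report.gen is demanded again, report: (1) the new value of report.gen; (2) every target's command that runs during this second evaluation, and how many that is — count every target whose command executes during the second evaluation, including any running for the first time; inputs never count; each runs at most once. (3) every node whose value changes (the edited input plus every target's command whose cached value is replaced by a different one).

Demanding report.gen again yields 0.
0 target commands run: none.
The nodes whose values change: kernel.txt.
Note the shortcut — kernel.txt feeds only undemanded nodes, so no recomputation happens.

First demand of the output computes:
  config.gen = max2(0, -6) = 0
  schema.gen = neg(0) = 0
  stats.gen = add(0, 0) = 0
  report.gen = mul(0, 0) = 0

After the edit, cleaning proceeds:
  kernel.txt only reaches undemanded nodes; the second demand re-runs nothing.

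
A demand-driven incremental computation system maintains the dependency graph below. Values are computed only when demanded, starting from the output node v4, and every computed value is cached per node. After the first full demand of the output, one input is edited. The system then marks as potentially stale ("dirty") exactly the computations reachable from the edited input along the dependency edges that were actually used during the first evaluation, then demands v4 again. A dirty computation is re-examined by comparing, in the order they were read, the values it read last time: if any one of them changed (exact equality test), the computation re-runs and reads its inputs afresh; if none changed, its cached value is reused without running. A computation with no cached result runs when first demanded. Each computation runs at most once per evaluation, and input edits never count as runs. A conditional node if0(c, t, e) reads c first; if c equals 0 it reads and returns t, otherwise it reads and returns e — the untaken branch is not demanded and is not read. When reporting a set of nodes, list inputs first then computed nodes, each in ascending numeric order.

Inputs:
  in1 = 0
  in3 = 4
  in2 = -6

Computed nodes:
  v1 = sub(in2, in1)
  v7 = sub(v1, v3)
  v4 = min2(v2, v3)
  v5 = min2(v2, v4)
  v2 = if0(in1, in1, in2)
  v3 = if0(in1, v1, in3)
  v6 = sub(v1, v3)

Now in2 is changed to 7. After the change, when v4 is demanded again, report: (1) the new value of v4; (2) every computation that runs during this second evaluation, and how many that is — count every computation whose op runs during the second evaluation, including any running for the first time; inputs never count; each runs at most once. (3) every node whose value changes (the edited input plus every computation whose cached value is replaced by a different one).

First evaluation (everything demanded from the output):
  v1 = sub(-6, 0) = -6
  v2 = if0(in1=0 -> then branch in1) = 0
  v3 = if0(in1=0 -> then branch v1) = -6
  v4 = min2(0, -6) = -6

Propagation after the edit:
  v1: runs — in2 -6->7; result 7.
  v3: runs — v1 -6->7; result 7.
  v4: runs — v3 -6->7; result 0.

New value of v4: 0.
Computations that run: v1, v3, v4 — 3 in total.
Values that change: in2, v1, v3, v4.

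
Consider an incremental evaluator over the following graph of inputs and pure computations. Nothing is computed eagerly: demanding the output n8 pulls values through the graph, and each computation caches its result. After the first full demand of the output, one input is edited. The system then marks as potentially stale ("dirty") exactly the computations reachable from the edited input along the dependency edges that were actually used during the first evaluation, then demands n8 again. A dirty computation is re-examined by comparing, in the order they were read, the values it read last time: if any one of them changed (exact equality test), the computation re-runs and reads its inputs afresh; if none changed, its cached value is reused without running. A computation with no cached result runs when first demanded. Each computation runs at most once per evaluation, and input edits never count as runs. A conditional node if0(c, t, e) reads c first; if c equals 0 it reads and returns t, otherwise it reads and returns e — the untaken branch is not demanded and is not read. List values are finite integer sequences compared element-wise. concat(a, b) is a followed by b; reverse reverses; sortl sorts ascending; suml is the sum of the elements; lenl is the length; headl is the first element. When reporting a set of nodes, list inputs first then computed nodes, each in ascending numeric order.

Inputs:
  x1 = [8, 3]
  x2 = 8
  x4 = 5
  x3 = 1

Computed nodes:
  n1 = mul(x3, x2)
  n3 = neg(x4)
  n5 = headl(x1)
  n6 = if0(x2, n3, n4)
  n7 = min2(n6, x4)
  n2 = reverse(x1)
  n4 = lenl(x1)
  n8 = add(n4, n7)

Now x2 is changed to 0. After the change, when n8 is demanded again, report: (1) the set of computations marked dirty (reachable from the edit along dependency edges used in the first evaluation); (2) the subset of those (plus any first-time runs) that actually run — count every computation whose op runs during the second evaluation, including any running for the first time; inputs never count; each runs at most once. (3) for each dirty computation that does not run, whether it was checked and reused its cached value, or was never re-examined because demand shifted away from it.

Initial pass — values computed on the first demand:
  n4 = lenl([8, 3]) = 2
  n6 = if0(x2=8 -> else branch n4) = 2
  n7 = min2(2, 5) = 2
  n8 = add(2, 2) = 4

Second demand — change propagation:
  n3: newly demanded (no cache) — executes and yields -5.
  n6: re-runs because x2 8->0; new result -5.
  n7: re-runs because n6 2->-5; new result -5.
  n8: re-runs because n7 2->-5; new result -3.

The important point: the flipped condition pulls in fresh nodes; n3 runs for the first time.

Dirty set: n6, n7, n8.
Run set: n3, n6, n7, n8 (4 run).
All dirty computations ended up running.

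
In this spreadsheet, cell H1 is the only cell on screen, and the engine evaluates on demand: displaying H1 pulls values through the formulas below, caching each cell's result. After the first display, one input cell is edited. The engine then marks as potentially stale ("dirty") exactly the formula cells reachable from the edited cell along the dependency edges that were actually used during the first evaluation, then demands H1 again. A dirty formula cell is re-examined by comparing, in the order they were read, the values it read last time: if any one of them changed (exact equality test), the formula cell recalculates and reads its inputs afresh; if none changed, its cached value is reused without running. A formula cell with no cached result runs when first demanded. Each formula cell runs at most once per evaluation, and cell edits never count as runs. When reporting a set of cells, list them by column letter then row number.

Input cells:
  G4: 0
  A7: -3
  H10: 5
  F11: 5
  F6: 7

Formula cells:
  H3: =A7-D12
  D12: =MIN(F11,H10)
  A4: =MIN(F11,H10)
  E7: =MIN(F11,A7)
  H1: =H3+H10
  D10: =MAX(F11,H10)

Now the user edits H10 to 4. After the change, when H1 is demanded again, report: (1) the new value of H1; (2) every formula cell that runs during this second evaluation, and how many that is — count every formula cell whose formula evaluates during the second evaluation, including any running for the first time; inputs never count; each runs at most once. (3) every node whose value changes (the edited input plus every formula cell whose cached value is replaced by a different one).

H1 now evaluates to -3.
Run set: D12, H1, H3 (3 run).
Changed values: D12, H3, H10.

Initial pass — values computed on the first demand:
  D12 = MIN(5, 5) = 5
  H3 = -3 - 5 = -8
  H1 = -8 + 5 = -3

Second demand — change propagation:
  D12: re-runs because H10 5->4; new result 4.
  H3: re-runs because D12 5->4; new result -7.
  H1: re-runs because H3 -8->-7; H10 5->4; new result -3 (unchanged).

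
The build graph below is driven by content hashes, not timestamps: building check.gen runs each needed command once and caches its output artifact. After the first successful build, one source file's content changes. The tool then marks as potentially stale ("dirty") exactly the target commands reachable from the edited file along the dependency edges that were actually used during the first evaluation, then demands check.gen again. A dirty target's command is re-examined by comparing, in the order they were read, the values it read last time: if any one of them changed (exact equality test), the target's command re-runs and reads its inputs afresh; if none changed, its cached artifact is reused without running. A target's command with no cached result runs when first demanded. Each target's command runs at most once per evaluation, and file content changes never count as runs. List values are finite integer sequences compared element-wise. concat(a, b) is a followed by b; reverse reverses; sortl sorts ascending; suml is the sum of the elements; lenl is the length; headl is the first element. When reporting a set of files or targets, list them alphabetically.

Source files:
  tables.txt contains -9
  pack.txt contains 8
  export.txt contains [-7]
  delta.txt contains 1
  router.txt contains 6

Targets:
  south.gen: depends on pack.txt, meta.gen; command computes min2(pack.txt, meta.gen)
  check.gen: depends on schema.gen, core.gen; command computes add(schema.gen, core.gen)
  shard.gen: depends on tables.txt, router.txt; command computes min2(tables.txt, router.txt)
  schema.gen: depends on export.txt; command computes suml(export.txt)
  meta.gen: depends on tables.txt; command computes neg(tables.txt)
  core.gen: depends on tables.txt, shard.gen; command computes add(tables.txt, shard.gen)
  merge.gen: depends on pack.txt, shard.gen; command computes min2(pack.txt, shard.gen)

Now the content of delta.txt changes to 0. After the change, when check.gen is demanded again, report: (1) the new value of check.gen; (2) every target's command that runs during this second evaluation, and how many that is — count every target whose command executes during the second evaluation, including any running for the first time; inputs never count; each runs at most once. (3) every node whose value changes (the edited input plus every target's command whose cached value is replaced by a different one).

Initial pass — values computed on the first demand:
  schema.gen = suml([-7]) = -7
  shard.gen = min2(-9, 6) = -9
  core.gen = add(-9, -9) = -18
  check.gen = add(-7, -18) = -25

Second demand — change propagation:
  no demanded computation ever read delta.txt, so the edit dirties nothing and nothing runs.

The important point: nothing the output needs ever reads delta.txt, so the edit is invisible to it.

check.gen now evaluates to -25.
Run set: none (0 run).
Changed values: delta.txt.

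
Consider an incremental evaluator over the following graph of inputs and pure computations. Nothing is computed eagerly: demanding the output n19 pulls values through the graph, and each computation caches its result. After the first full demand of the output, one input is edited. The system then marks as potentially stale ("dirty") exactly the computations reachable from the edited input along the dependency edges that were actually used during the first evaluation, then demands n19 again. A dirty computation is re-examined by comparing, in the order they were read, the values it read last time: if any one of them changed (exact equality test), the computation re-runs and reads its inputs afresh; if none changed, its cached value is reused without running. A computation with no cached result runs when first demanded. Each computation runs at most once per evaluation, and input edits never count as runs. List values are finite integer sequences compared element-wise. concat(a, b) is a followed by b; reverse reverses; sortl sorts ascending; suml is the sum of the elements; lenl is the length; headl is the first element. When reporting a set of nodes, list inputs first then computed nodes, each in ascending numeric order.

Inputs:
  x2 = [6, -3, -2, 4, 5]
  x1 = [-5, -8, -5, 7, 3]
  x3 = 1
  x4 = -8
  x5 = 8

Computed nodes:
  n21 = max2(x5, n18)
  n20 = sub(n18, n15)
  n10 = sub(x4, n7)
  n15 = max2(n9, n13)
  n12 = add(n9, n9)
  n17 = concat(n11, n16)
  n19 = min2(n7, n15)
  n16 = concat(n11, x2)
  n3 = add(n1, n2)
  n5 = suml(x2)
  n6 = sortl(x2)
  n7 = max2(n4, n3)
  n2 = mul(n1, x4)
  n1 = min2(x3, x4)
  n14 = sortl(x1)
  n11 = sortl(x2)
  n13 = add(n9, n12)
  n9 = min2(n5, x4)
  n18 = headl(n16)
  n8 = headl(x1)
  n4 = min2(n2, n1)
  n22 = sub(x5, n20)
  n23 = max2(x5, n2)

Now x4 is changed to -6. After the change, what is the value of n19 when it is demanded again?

n19 now evaluates to -6.

Initial pass — values computed on the first demand:
  n1 = min2(1, -8) = -8
  n2 = mul(-8, -8) = 64
  n3 = add(-8, 64) = 56
  n4 = min2(64, -8) = -8
  n5 = suml([6, -3, -2, 4, 5]) = 10
  n7 = max2(-8, 56) = 56
  n9 = min2(10, -8) = -8
  n12 = add(-8, -8) = -16
  n13 = add(-8, -16) = -24
  n15 = max2(-8, -24) = -8
  n19 = min2(56, -8) = -8

Second demand — change propagation:
  n1: re-runs because x4 -8->-6; new result -6.
  n2: re-runs because n1 -8->-6; x4 -8->-6; new result 36.
  n3: re-runs because n1 -8->-6; n2 64->36; new result 30.
  n4: re-runs because n2 64->36; n1 -8->-6; new result -6.
  n7: re-runs because n4 -8->-6; n3 56->30; new result 30.
  n9: re-runs because x4 -8->-6; new result -6.
  n12: re-runs because n9 -8->-6; n9 -8->-6; new result -12.
  n13: re-runs because n9 -8->-6; n12 -16->-12; new result -18.
  n15: re-runs because n9 -8->-6; n13 -24->-18; new result -6.
  n19: re-runs because n7 56->30; n15 -8->-6; new result -6.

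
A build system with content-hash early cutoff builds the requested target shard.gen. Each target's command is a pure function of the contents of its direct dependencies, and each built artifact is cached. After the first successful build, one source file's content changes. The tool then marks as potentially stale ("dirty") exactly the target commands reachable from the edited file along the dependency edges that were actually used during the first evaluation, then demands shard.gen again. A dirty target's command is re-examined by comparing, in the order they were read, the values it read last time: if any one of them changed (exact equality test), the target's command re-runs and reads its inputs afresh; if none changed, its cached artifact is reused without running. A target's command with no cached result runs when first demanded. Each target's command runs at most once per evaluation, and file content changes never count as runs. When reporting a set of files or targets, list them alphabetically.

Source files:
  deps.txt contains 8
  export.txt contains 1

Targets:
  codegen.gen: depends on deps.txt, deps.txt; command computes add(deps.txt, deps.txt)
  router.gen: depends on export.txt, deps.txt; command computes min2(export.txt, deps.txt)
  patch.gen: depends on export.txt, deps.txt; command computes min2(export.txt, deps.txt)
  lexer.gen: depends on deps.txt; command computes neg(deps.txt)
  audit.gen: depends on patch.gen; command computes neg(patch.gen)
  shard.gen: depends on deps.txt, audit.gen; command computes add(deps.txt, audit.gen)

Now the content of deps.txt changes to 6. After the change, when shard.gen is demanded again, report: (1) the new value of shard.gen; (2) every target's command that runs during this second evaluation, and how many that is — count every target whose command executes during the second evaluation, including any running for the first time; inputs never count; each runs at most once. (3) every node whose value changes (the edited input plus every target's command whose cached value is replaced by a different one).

New value of shard.gen: 5.
Target commands that run: patch.gen, shard.gen — 2 in total.
Values that change: deps.txt, shard.gen.
Key observation: the cutoff stops propagation at audit.gen — its inputs' values are unchanged, so it reuses its cache.

First evaluation (everything demanded from the output):
  patch.gen = min2(1, 8) = 1
  audit.gen = neg(1) = -1
  shard.gen = add(8, -1) = 7

Propagation after the edit:
  patch.gen: runs — deps.txt 8->6; result 1 (same value as before).
  audit.gen: checked — values it read are unchanged (patch.gen unchanged); reused cached -1 without running.
  shard.gen: runs — deps.txt 8->6; result 5.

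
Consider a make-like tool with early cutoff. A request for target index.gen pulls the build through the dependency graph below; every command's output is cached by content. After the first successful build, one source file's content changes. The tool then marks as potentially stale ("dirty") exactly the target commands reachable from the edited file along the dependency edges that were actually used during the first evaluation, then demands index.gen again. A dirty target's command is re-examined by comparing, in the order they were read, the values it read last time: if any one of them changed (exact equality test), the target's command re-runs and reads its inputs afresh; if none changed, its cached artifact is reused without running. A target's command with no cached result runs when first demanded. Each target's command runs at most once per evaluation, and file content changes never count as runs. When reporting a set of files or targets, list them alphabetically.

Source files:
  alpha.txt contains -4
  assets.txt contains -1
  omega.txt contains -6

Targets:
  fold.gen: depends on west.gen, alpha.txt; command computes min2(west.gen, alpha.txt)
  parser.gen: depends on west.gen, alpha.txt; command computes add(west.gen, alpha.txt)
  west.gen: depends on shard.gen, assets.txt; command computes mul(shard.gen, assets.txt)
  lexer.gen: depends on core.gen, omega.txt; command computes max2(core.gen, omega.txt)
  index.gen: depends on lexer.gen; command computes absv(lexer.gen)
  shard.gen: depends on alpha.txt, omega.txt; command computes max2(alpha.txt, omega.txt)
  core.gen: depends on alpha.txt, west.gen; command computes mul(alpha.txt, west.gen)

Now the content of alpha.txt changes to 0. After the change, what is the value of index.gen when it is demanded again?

First demand of the output computes:
  shard.gen = max2(-4, -6) = -4
  west.gen = mul(-4, -1) = 4
  core.gen = mul(-4, 4) = -16
  lexer.gen = max2(-16, -6) = -6
  index.gen = absv(-6) = 6

After the edit, cleaning proceeds:
  shard.gen: a read changed (alpha.txt -4->0) — executes, giving 0.
  west.gen: a read changed (shard.gen -4->0) — executes, giving 0.
  core.gen: a read changed (alpha.txt -4->0; west.gen 4->0) — executes, giving 0.
  lexer.gen: a read changed (core.gen -16->0) — executes, giving 0.
  index.gen: a read changed (lexer.gen -6->0) — executes, giving 0.

Demanding index.gen again yields 0.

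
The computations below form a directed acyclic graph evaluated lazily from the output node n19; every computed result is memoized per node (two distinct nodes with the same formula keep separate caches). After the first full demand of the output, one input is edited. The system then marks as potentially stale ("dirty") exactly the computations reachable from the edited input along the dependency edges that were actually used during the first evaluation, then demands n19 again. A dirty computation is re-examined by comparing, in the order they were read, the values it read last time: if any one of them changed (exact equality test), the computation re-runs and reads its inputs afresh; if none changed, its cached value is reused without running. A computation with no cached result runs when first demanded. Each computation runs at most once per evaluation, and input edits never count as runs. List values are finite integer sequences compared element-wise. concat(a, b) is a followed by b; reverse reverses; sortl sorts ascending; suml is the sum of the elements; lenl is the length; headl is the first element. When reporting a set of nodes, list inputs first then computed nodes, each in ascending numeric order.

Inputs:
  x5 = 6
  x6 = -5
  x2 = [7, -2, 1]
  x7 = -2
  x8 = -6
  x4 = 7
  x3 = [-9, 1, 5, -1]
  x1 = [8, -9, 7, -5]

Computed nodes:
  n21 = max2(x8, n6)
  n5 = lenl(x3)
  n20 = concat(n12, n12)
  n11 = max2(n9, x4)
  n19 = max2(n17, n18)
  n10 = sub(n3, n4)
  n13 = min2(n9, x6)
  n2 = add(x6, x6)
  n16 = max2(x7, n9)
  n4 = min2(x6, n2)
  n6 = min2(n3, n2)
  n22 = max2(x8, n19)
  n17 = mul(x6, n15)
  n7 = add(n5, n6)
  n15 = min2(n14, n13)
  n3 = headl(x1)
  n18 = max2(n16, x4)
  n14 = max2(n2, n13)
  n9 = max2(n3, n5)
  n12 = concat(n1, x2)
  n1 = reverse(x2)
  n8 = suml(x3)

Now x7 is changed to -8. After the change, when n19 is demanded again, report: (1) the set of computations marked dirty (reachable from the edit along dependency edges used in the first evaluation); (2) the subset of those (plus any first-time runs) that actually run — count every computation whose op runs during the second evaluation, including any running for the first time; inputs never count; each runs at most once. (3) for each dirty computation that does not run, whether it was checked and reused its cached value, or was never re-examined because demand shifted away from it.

The edit dirties: n16, n18, n19.
1 computations run: n16.
Cache hits after checking: n18, n19.
Note the absorption at n16: it re-runs yet its value is the same, leaving the output's value untouched.

First demand of the output computes:
  n2 = add(-5, -5) = -10
  n3 = headl([8, -9, 7, -5]) = 8
  n5 = lenl([-9, 1, 5, -1]) = 4
  n9 = max2(8, 4) = 8
  n13 = min2(8, -5) = -5
  n14 = max2(-10, -5) = -5
  n15 = min2(-5, -5) = -5
  n16 = max2(-2, 8) = 8
  n17 = mul(-5, -5) = 25
  n18 = max2(8, 7) = 8
  n19 = max2(25, 8) = 25

After the edit, cleaning proceeds:
  n16: a read changed (x7 -2->-8) — executes, giving 8 — identical to its old value.
  n18: dirty, but its reads are unchanged (n16 unchanged, x4 unchanged); cached 8 stands.
  n19: dirty, but its reads are unchanged (n17 unchanged, n18 unchanged); cached 25 stands.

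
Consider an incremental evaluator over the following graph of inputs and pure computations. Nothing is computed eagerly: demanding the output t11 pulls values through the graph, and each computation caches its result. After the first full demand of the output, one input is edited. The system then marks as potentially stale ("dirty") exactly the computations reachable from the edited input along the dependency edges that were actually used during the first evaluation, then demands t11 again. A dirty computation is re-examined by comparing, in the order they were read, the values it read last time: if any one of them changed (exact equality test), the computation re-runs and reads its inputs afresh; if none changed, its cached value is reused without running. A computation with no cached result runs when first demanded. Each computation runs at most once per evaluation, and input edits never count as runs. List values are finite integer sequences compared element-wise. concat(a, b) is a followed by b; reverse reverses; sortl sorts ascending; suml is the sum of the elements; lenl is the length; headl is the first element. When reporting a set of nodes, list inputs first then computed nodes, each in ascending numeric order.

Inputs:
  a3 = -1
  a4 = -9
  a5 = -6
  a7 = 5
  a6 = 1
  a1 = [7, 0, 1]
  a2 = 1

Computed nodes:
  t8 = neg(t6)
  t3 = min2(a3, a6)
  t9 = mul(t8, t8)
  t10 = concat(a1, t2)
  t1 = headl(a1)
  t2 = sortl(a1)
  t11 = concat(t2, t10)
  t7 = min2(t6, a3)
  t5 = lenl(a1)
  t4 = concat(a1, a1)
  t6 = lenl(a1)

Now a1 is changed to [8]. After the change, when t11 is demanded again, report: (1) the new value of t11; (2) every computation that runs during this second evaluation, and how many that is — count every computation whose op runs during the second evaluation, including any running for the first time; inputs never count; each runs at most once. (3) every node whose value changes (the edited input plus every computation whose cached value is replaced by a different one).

t11 now evaluates to [8, 8, 8].
Run set: t2, t10, t11 (3 run).
Changed values: a1, t2, t10, t11.

Initial pass — values computed on the first demand:
  t2 = sortl([7, 0, 1]) = [0, 1, 7]
  t10 = concat([7, 0, 1], [0, 1, 7]) = [7, 0, 1, 0, 1, 7]
  t11 = concat([0, 1, 7], [7, 0, 1, 0, 1, 7]) = [0, 1, 7, 7, 0, 1, 0, 1, 7]

Second demand — change propagation:
  t2: re-runs because a1 [7, 0, 1]->[8]; new result [8].
  t10: re-runs because a1 [7, 0, 1]->[8]; t2 [0, 1, 7]->[8]; new result [8, 8].
  t11: re-runs because t2 [0, 1, 7]->[8]; t10 [7, 0, 1, 0, 1, 7]->[8, 8]; new result [8, 8, 8].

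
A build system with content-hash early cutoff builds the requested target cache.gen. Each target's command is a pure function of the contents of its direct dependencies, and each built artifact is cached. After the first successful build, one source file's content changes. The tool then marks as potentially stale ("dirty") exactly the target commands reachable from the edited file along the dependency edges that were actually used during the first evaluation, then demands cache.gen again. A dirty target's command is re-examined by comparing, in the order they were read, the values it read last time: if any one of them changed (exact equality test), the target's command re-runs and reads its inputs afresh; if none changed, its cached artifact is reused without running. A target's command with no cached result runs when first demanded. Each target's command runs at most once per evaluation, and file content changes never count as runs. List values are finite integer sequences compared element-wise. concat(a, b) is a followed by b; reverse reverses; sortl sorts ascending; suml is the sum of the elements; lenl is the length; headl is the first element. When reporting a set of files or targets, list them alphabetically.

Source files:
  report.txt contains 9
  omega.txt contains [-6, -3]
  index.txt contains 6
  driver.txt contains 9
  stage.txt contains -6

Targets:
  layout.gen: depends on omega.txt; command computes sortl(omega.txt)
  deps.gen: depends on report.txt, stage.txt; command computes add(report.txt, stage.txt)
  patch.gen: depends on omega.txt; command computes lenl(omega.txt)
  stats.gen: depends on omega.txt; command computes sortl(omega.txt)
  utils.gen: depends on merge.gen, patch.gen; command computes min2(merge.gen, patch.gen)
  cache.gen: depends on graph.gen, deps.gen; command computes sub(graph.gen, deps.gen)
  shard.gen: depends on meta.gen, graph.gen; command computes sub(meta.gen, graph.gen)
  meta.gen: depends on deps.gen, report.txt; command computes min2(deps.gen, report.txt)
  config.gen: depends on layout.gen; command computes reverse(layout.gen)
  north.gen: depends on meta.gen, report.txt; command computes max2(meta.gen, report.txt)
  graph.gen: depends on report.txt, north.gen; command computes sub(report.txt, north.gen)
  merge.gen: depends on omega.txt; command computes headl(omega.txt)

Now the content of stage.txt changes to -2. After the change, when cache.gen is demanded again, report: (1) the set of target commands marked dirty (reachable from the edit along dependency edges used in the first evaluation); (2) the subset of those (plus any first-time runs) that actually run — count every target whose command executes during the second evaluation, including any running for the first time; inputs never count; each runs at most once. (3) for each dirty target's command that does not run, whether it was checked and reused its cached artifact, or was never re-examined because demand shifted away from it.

Marked dirty: cache.gen, deps.gen, graph.gen, meta.gen, north.gen.
Target commands that run: cache.gen, deps.gen, meta.gen, north.gen — 4 in total.
Checked but reused from cache: graph.gen.
Key observation: the cutoff stops propagation at graph.gen — its inputs' values are unchanged, so it reuses its cache.

First evaluation (everything demanded from the output):
  deps.gen = add(9, -6) = 3
  meta.gen = min2(3, 9) = 3
  north.gen = max2(3, 9) = 9
  graph.gen = sub(9, 9) = 0
  cache.gen = sub(0, 3) = -3

Propagation after the edit:
  deps.gen: runs — stage.txt -6->-2; result 7.
  meta.gen: runs — deps.gen 3->7; result 7.
  north.gen: runs — meta.gen 3->7; result 9 (same value as before).
  graph.gen: checked — values it read are unchanged (report.txt unchanged, north.gen unchanged); reused cached 0 without running.
  cache.gen: runs — deps.gen 3->7; result -7.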